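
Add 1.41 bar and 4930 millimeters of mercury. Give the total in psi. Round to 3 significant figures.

1.41 bar = 20.4503 psi and 4930 mmHg = 95.3303 psi.
20.4503 + 95.3303 ≈ 116 psi.

116 psi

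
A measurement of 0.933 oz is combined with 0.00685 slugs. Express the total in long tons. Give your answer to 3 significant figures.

0.000124 long tons

0.933 oz = 2.60324 × 10^-5 long ton and 0.00685 slug = 9.83894 × 10^-5 long ton.
2.60324 × 10^-5 + 9.83894 × 10^-5 ≈ 0.000124 long ton.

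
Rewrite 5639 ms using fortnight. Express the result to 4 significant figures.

1 millisecond = 8.26720 × 10^-10 fortnights.
Thus 5639 × 8.26720 × 10^-10 ≈ 4.662 × 10^-6 fortnight.

4.662 × 10^-6 fortnight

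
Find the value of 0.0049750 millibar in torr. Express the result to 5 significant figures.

1 millibar = 0.750062 torr.
So 0.0049750 × 0.750062 ≈ 0.0037316 torr.

0.0037316 torr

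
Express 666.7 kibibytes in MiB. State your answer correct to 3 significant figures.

1 KiB = 0.0009765625 MiB.
Thus 666.7 × 0.0009765625 ≈ 0.651 MiB.

0.651 mebibytes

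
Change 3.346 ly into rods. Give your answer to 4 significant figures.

1 ly = 1.88116 × 10^15 rods.
Thus 3.346 × 1.88116 × 10^15 ≈ 6.294 × 10^15 rod.

6.294 × 10^15 rods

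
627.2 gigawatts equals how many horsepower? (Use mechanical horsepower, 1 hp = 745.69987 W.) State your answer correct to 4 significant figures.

8.411 × 10^8 hp

1 gigawatt = 1.34102 × 10^6 horsepower.
So 627.2 × 1.34102 × 10^6 ≈ 8.411 × 10^8 hp.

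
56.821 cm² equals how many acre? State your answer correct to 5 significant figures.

1.4041e-6 acre

1 cm² = 2.47105e-8 acres.
Then 56.821 × 2.47105e-8 ≈ 1.4041e-6 acre.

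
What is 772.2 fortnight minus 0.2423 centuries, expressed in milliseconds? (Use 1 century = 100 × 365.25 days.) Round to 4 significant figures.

1.694 × 10^11 ms

772.2 fortnight = 9.34053 × 10^11 ms and 0.2423 century = 7.64641 × 10^11 ms.
9.34053 × 10^11 − 7.64641 × 10^11 ≈ 1.694 × 10^11 ms.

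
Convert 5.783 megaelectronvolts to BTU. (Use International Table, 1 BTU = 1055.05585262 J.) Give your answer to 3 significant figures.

1 MeV = 1.51857e-16 BTU.
Then 5.783 × 1.51857e-16 ≈ 8.78e-16 BTU.

8.78e-16 BTU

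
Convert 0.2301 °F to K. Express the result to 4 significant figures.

255.5 K

K = (°F + 459.67) × 5/9.
Applying the formula gives 255.5 K.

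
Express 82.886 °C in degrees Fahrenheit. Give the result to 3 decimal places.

181.195 degrees Fahrenheit

°C = (°F − 32) × 5/9.
Applying the formula gives 181.195 °F.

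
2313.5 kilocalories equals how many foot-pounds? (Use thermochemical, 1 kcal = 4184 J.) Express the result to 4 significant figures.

1 kilocalorie = 3085.96 foot-pounds.
Then 2313.5 × 3085.96 ≈ 7.139 × 10^6 ft·lbf.

7.139 × 10^6 ft·lbf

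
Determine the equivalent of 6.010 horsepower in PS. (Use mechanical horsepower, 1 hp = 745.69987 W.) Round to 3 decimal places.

6.093 PS

1 hp = 1.01387 metric horsepower.
Then 6.010 × 1.01387 ≈ 6.093 PS.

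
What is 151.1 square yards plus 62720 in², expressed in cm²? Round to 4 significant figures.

151.1 yd² = 1.26339 × 10^6 cm² and 62720 in² = 404644 cm².
1.26339 × 10^6 + 404644 ≈ 1.668 × 10^6 cm².

1.668 × 10^6 cm²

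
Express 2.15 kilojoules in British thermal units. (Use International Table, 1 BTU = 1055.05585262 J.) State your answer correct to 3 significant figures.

2.04 BTU

1 kilojoule = 0.947817 BTU.
2.15 × 0.947817 ≈ 2.04 BTU.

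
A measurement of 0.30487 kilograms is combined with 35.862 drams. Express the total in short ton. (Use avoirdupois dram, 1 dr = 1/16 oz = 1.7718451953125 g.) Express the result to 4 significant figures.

0.30487 kg = 0.000336062 short ton and 35.862 dr = 7.00430e-5 short ton.
0.000336062 + 7.00430e-5 ≈ 0.0004061 short ton.

0.0004061 short ton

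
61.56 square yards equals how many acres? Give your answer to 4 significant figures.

0.01272 acres

1 square yard = 0.000206612 acre.
So 61.56 × 0.000206612 ≈ 0.01272 acre.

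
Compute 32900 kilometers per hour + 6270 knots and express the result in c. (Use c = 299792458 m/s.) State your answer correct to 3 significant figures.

32900 km/h = 3.04841 × 10^-5 c and 6270 kn = 1.07593 × 10^-5 c.
3.04841 × 10^-5 + 1.07593 × 10^-5 ≈ 4.12 × 10^-5 c.

4.12 × 10^-5 c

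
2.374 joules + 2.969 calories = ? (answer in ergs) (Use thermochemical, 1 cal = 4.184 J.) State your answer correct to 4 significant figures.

1.480e+8 erg

2.374 J = 2.37400e+7 erg and 2.969 cal = 1.24223e+8 erg.
2.37400e+7 + 1.24223e+8 ≈ 1.480e+8 erg.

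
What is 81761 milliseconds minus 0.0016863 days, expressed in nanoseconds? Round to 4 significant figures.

-6.394 × 10^10 nanoseconds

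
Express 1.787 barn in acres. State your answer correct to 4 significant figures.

4.416 × 10^-32 acre

1 barn = 2.47105 × 10^-32 acres.
1.787 × 2.47105 × 10^-32 ≈ 4.416 × 10^-32 acre.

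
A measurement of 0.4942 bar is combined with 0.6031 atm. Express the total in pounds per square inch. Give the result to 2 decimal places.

16.03 psi

0.4942 bar = 7.16776 psi and 0.6031 atm = 8.86313 psi.
7.16776 + 8.86313 ≈ 16.03 psi.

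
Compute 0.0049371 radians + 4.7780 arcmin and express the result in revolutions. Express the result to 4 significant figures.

0.0049371 rad = 0.000785764 rev and 4.7780 arcmin = 0.000221204 rev.
0.000785764 + 0.000221204 ≈ 0.001007 rev.

0.001007 rev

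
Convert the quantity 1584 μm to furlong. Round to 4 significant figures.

1 micrometer = 4.97097 × 10^-9 furlongs.
Thus 1584 × 4.97097 × 10^-9 ≈ 7.874 × 10^-6 furlong.

7.874 × 10^-6 furlongs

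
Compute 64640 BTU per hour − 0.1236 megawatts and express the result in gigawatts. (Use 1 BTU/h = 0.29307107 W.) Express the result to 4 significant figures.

-0.0001047 gigawatts

64640 BTU/h = 1.89441 × 10^-5 GW and 0.1236 MW = 0.000123600 GW.
1.89441 × 10^-5 − 0.000123600 ≈ -0.0001047 GW.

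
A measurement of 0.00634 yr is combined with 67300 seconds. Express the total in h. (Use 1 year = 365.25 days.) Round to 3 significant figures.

74.3 hours

0.00634 yr = 55.5764 h and 67300 s = 18.6944 h.
55.5764 + 18.6944 ≈ 74.3 h.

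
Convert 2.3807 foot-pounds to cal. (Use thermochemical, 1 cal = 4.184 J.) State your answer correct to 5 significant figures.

1 foot-pound = 0.324048 cal.
Then 2.3807 × 0.324048 ≈ 0.77146 cal.

0.77146 cal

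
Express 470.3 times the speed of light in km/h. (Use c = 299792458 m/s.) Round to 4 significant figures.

5.076e+11 km/h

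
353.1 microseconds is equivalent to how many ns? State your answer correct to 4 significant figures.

1 microsecond = 1000.00 ns.
So 353.1 × 1000.00 ≈ 353100 ns.

353100 nanoseconds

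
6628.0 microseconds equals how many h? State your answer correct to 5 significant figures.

1 μs = 2.77778 × 10^-10 h.
Thus 6628.0 × 2.77778 × 10^-10 ≈ 1.8411 × 10^-6 h.

1.8411 × 10^-6 hours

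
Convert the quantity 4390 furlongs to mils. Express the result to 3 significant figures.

1 furlong = 7.92000 × 10^6 mils.
Thus 4390 × 7.92000 × 10^6 ≈ 3.48 × 10^10 mil.

3.48 × 10^10 mil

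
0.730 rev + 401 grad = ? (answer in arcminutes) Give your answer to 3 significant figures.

37400 arcmin

0.730 rev = 15768.0 arcmin and 401 grad = 21654.0 arcmin.
15768.0 + 21654.0 ≈ 37400 arcmin.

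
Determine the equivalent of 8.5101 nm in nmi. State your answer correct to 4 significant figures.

1 nanometer = 5.39957 × 10^-13 nautical miles.
8.5101 × 5.39957 × 10^-13 ≈ 4.595 × 10^-12 nmi.

4.595 × 10^-12 nautical miles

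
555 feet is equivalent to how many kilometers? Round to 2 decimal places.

0.17 km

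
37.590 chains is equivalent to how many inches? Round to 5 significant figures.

29771 in

1 chain = 792.000 in.
37.590 × 792.000 ≈ 29771 in.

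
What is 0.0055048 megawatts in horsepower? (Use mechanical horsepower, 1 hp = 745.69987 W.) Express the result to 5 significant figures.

7.3821 hp

1 MW = 1341.022 horsepower.
So 0.0055048 × 1341.022 ≈ 7.3821 hp.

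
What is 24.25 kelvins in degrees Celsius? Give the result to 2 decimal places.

K = °C + 273.15.
Applying the formula gives -248.90 °C.

-248.90 °C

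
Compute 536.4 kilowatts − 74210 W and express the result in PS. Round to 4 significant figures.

628.4 PS

536.4 kW = 729.301 PS and 74210 W = 100.898 PS.
729.301 − 100.898 ≈ 628.4 PS.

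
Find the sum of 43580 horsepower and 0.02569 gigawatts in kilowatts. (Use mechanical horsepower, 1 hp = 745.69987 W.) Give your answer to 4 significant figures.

43580 hp = 32497.6 kW and 0.02569 GW = 25690.0 kW.
32497.6 + 25690.0 ≈ 58190 kW.

58190 kW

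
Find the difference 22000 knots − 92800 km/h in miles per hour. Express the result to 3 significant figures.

-32300 mph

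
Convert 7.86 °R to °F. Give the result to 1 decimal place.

-451.8 °F

°R = °F + 459.67.
Applying the formula gives -451.8 °F.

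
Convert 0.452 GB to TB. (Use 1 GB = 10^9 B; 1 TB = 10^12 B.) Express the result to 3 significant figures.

1 GB = 0.00100000 TB.
So 0.452 × 0.00100000 ≈ 0.000452 TB.

0.000452 TB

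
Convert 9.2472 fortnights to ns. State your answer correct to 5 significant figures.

1.1185e+16 ns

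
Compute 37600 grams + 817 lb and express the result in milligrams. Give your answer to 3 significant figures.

37600 g = 3.76000e+7 mg and 817 lb = 3.70585e+8 mg.
3.76000e+7 + 3.70585e+8 ≈ 4.08e+8 mg.

4.08e+8 mg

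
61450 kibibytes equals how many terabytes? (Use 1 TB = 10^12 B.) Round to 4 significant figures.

6.292 × 10^-5 TB

1 kibibyte = 1.02400 × 10^-9 TB.
Thus 61450 × 1.02400 × 10^-9 ≈ 6.292 × 10^-5 TB.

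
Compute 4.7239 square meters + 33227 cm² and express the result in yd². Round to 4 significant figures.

4.7239 m² = 5.64974 yd² and 33227 cm² = 3.97392 yd².
5.64974 + 3.97392 ≈ 9.624 yd².

9.624 yd²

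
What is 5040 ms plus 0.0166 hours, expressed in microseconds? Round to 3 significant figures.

5040 ms = 5.04000 × 10^6 μs and 0.0166 h = 5.97600 × 10^7 μs.
5.04000 × 10^6 + 5.97600 × 10^7 ≈ 6.48 × 10^7 μs.

6.48 × 10^7 microseconds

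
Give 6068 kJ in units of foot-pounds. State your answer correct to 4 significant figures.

1 kilojoule = 737.562 foot-pounds.
So 6068 × 737.562 ≈ 4.476 × 10^6 ft·lbf.

4.476 × 10^6 ft·lbf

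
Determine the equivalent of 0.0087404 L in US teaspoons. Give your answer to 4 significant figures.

1 L = 202.884 US tsp.
Thus 0.0087404 × 202.884 ≈ 1.773 US tsp.

1.773 US tsp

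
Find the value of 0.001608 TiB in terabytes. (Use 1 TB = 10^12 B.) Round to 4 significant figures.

0.001768 TB

1 TiB = 1.09951 TB.
Then 0.001608 × 1.09951 ≈ 0.001768 TB.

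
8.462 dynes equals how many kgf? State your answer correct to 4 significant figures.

8.629e-6 kgf

1 dyn = 1.01972e-6 kgf.
Then 8.462 × 1.01972e-6 ≈ 8.629e-6 kgf.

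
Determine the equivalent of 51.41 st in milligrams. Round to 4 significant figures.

3.265 × 10^8 mg

1 st = 6.35029 × 10^6 mg.
51.41 × 6.35029 × 10^6 ≈ 3.265 × 10^8 mg.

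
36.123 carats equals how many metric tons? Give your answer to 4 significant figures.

7.225e-6 metric tons

1 ct = 2.00000e-7 t.
So 36.123 × 2.00000e-7 ≈ 7.225e-6 t.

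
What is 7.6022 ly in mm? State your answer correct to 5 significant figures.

1 ly = 9.46073 × 10^18 millimeters.
Thus 7.6022 × 9.46073 × 10^18 ≈ 7.1922 × 10^19 mm.

7.1922 × 10^19 millimeters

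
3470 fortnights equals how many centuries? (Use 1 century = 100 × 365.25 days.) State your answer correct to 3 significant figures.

1.33 century

1 fortnight = 0.000383299 centuries.
3470 × 0.000383299 ≈ 1.33 century.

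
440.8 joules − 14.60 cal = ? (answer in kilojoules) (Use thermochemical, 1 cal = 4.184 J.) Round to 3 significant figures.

440.8 J = 0.440800 kJ and 14.60 cal = 0.0610864 kJ.
0.440800 − 0.0610864 ≈ 0.380 kJ.

0.380 kJ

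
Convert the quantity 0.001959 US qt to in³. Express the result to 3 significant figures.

0.113 cubic inches

1 US qt = 57.7500 in³.
So 0.001959 × 57.7500 ≈ 0.113 in³.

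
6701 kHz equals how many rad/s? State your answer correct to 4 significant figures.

1 kilohertz = 6283.19 rad/s.
6701 × 6283.19 ≈ 4.210 × 10^7 rad/s.

4.210 × 10^7 rad/s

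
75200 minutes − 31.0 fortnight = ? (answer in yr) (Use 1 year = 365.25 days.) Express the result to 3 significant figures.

-1.05 years

75200 min = 0.142977 yr and 31.0 fortnight = 1.18823 yr.
0.142977 − 1.18823 ≈ -1.05 yr.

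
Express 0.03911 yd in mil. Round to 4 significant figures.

1408 mils

1 yd = 36000.0 mils.
Then 0.03911 × 36000.0 ≈ 1408 mil.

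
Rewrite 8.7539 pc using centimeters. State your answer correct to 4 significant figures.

1 pc = 3.08568 × 10^18 cm.
So 8.7539 × 3.08568 × 10^18 ≈ 2.701 × 10^19 cm.

2.701 × 10^19 cm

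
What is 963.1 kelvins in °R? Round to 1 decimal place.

1733.6 degrees Rankine

°R = K × 9/5.
Applying the formula gives 1733.6 °R.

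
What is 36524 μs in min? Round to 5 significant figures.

1 microsecond = 1.66667 × 10^-8 minutes.
36524 × 1.66667 × 10^-8 ≈ 0.00060873 min.

0.00060873 min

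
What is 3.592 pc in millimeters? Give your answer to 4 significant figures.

1 parsec = 3.08568 × 10^19 mm.
So 3.592 × 3.08568 × 10^19 ≈ 1.108 × 10^20 mm.

1.108 × 10^20 mm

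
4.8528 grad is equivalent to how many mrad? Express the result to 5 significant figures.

1 grad = 15.7080 mrad.
Thus 4.8528 × 15.7080 ≈ 76.228 mrad.

76.228 milliradians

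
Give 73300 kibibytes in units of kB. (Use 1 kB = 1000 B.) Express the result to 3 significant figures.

75100 kB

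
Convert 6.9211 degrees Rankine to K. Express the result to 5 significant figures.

3.8451 kelvins

°R = K × 9/5.
Applying the formula gives 3.8451 K.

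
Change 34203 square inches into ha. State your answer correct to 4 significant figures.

0.002207 hectares

1 in² = 6.45160 × 10^-8 hectares.
Then 34203 × 6.45160 × 10^-8 ≈ 0.002207 ha.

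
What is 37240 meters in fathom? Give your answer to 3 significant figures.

20400 fathoms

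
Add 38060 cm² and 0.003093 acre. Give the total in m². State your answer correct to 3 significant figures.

16.3 square meters

38060 cm² = 3.80600 m² and 0.003093 acre = 12.5169 m².
3.80600 + 12.5169 ≈ 16.3 m².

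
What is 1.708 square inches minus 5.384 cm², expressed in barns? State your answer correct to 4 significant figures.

5.635 × 10^24 barn

1.708 in² = 1.10193 × 10^25 barn and 5.384 cm² = 5.38400 × 10^24 barn.
1.10193 × 10^25 − 5.38400 × 10^24 ≈ 5.635 × 10^24 barn.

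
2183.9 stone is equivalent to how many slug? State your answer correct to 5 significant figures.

950.29 slugs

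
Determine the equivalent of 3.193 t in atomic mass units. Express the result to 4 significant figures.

1 metric ton = 6.02214 × 10^29 u.
Then 3.193 × 6.02214 × 10^29 ≈ 1.923 × 10^30 u.

1.923 × 10^30 atomic mass units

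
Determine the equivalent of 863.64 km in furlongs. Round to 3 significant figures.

4290 furlong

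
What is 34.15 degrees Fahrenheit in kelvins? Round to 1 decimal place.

274.3 kelvins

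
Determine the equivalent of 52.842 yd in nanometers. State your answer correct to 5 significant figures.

4.8319 × 10^10 nanometers

1 yard = 9.14400 × 10^8 nanometers.
Thus 52.842 × 9.14400 × 10^8 ≈ 4.8319 × 10^10 nm.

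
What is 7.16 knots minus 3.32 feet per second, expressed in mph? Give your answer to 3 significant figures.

7.16 kn = 8.23958 mph and 3.32 ft/s = 2.26364 mph.
8.23958 − 2.26364 ≈ 5.98 mph.

5.98 miles per hour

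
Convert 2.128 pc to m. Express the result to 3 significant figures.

1 parsec = 3.08568 × 10^16 meters.
So 2.128 × 3.08568 × 10^16 ≈ 6.57 × 10^16 m.

6.57 × 10^16 m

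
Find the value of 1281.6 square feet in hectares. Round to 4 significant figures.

1 ft² = 9.29030 × 10^-6 hectares.
1281.6 × 9.29030 × 10^-6 ≈ 0.01191 ha.

0.01191 ha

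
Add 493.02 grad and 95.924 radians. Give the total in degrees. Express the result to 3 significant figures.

5940 °

493.02 grad = 443.718 ° and 95.924 rad = 5496.04 °.
443.718 + 5496.04 ≈ 5940 °.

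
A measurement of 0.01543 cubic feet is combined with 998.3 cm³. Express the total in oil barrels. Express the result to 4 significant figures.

0.009027 oil barrels

0.01543 ft³ = 0.00274820 bbl and 998.3 cm³ = 0.00627912 bbl.
0.00274820 + 0.00627912 ≈ 0.009027 bbl.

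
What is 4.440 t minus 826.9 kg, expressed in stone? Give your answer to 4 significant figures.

569.0 stone

4.440 t = 699.180 st and 826.9 kg = 130.214 st.
699.180 − 130.214 ≈ 569.0 st.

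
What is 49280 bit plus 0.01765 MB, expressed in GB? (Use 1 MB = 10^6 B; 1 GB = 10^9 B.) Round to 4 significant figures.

49280 bit = 6.16000e-6 GB and 0.01765 MB = 1.76500e-5 GB.
6.16000e-6 + 1.76500e-5 ≈ 2.381e-5 GB.

2.381e-5 gigabytes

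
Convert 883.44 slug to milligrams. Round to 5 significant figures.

1.2893 × 10^10 milligrams

1 slug = 1.45939 × 10^7 milligrams.
Then 883.44 × 1.45939 × 10^7 ≈ 1.2893 × 10^10 mg.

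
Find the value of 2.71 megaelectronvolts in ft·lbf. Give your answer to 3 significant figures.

3.20 × 10^-13 foot-pounds

1 MeV = 1.18170 × 10^-13 foot-pounds.
Thus 2.71 × 1.18170 × 10^-13 ≈ 3.20 × 10^-13 ft·lbf.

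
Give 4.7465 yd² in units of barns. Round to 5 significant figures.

3.9687e+28 barn

1 yd² = 8.36127e+27 barn.
4.7465 × 8.36127e+27 ≈ 3.9687e+28 barn.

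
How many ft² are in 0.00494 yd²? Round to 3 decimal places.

0.044 ft²

1 yd² = 9.00000 ft².
Then 0.00494 × 9.00000 ≈ 0.044 ft².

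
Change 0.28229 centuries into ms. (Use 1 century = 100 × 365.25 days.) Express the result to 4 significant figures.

1 century = 3.15576 × 10^12 ms.
Then 0.28229 × 3.15576 × 10^12 ≈ 8.908 × 10^11 ms.

8.908 × 10^11 ms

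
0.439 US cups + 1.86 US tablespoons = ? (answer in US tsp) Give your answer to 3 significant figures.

26.7 US teaspoons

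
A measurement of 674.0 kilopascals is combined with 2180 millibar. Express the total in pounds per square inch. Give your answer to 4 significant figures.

129.4 psi

674.0 kPa = 97.7554 psi and 2180 mbar = 31.6182 psi.
97.7554 + 31.6182 ≈ 129.4 psi.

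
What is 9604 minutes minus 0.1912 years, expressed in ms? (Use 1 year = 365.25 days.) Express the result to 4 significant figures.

-5.458e+9 ms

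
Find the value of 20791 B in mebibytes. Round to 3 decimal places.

0.020 MiB

1 B = 9.53674 × 10^-7 MiB.
Thus 20791 × 9.53674 × 10^-7 ≈ 0.020 MiB.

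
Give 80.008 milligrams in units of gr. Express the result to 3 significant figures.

1 mg = 0.0154324 gr.
80.008 × 0.0154324 ≈ 1.23 gr.

1.23 gr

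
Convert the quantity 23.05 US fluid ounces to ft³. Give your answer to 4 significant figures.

0.02407 ft³

1 US fl oz = 0.00104438 ft³.
Thus 23.05 × 0.00104438 ≈ 0.02407 ft³.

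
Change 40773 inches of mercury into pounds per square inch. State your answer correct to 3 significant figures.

1 inch of mercury = 0.491154 psi.
40773 × 0.491154 ≈ 20000 psi.

20000 pounds per square inch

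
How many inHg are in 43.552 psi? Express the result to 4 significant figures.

1 pound per square inch = 2.03602 inches of mercury.
Then 43.552 × 2.03602 ≈ 88.67 inHg.

88.67 inHg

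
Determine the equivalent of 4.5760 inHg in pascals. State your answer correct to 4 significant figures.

15500 pascals

1 inch of mercury = 3386.39 pascals.
Then 4.5760 × 3386.39 ≈ 15500 Pa.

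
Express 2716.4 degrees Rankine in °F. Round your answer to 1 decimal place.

°R = °F + 459.67.
Applying the formula gives 2256.7 °F.

2256.7 °F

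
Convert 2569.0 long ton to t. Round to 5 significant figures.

1 long ton = 1.01605 metric tons.
Thus 2569.0 × 1.01605 ≈ 2610.2 t.

2610.2 t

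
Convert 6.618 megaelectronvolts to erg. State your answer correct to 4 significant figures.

1.060e-5 ergs

1 MeV = 1.60218e-6 ergs.
Then 6.618 × 1.60218e-6 ≈ 1.060e-5 erg.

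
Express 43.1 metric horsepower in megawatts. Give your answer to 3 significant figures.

1 PS = 0.000735499 megawatts.
So 43.1 × 0.000735499 ≈ 0.0317 MW.

0.0317 megawatts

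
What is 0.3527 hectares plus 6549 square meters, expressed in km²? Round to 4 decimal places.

0.3527 ha = 0.00352700 km² and 6549 m² = 0.00654900 km².
0.00352700 + 0.00654900 ≈ 0.0101 km².

0.0101 km²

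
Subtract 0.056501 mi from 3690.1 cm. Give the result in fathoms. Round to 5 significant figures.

-29.543 fathom

3690.1 cm = 20.1777 fathom and 0.056501 mi = 49.7209 fathom.
20.1777 − 49.7209 ≈ -29.543 fathom.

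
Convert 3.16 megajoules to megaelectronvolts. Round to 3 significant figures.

1 megajoule = 6.24151 × 10^18 MeV.
Then 3.16 × 6.24151 × 10^18 ≈ 1.97 × 10^19 MeV.

1.97 × 10^19 megaelectronvolts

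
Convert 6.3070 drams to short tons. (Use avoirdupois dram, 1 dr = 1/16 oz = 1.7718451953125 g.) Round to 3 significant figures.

1.23e-5 short ton

1 dr = 1.953125e-6 short tons.
So 6.3070 × 1.953125e-6 ≈ 1.23e-5 short ton.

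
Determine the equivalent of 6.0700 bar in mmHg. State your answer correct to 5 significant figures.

4552.9 mmHg

1 bar = 750.062 millimeters of mercury.
So 6.0700 × 750.062 ≈ 4552.9 mmHg.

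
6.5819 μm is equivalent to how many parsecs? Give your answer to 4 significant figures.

2.133e-22 parsecs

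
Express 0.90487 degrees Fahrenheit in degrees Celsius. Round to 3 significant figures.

°F = °C × 9/5 + 32.
Applying the formula gives -17.3 °C.

-17.3 °C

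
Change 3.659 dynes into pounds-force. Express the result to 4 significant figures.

1 dyne = 2.24809 × 10^-6 lbf.
Then 3.659 × 2.24809 × 10^-6 ≈ 8.226 × 10^-6 lbf.

8.226 × 10^-6 lbf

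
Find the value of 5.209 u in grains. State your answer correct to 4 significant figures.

1 u = 2.56260e-23 gr.
5.209 × 2.56260e-23 ≈ 1.335e-22 gr.

1.335e-22 gr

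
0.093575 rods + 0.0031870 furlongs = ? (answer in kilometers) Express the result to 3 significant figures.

0.00111 km

0.093575 rod = 0.000470607 km and 0.0031870 furlong = 0.000641122 km.
0.000470607 + 0.000641122 ≈ 0.00111 km.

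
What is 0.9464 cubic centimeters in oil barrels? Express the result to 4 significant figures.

1 cm³ = 6.28981 × 10^-6 bbl.
So 0.9464 × 6.28981 × 10^-6 ≈ 5.953 × 10^-6 bbl.

5.953 × 10^-6 oil barrels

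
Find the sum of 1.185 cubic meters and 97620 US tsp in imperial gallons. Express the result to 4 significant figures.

366.5 imp gal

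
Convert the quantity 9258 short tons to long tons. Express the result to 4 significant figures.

1 short ton = 0.892857 long ton.
So 9258 × 0.892857 ≈ 8266 long ton.

8266 long ton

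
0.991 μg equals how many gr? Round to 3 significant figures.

1.53 × 10^-5 grains

1 μg = 1.54324 × 10^-5 grains.
Then 0.991 × 1.54324 × 10^-5 ≈ 1.53 × 10^-5 gr.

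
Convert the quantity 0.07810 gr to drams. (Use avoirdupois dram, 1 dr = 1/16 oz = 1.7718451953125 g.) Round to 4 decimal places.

1 grain = 0.0365714 dr.
So 0.07810 × 0.0365714 ≈ 0.0029 dr.

0.0029 dr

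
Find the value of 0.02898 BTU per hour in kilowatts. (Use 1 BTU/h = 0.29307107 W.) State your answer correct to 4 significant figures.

1 BTU/h = 0.000293071 kW.
Thus 0.02898 × 0.000293071 ≈ 8.493e-6 kW.

8.493e-6 kilowatts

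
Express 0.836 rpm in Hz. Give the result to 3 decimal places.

1 revolution per minute = 0.0166667 hertz.
So 0.836 × 0.0166667 ≈ 0.014 Hz.

0.014 hertz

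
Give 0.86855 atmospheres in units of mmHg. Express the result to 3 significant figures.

1 atm = 760.000 millimeters of mercury.
0.86855 × 760.000 ≈ 660 mmHg.

660 millimeters of mercury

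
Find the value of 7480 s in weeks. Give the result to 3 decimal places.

1 second = 1.65344 × 10^-6 wk.
So 7480 × 1.65344 × 10^-6 ≈ 0.012 wk.

0.012 weeks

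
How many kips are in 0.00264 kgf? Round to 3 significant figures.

1 kgf = 0.00220462 kip.
So 0.00264 × 0.00220462 ≈ 5.82e-6 kip.

5.82e-6 kips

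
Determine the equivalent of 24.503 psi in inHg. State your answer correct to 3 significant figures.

1 psi = 2.03602 inches of mercury.
So 24.503 × 2.03602 ≈ 49.9 inHg.

49.9 inHg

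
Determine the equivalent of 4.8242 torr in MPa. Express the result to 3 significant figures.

1 torr = 0.000133322 MPa.
Then 4.8242 × 0.000133322 ≈ 0.000643 MPa.

0.000643 MPa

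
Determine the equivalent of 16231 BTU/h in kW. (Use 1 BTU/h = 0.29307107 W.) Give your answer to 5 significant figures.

4.7568 kilowatts

1 BTU per hour = 0.000293071 kilowatts.
Then 16231 × 0.000293071 ≈ 4.7568 kW.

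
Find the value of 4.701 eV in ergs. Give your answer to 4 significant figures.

7.532 × 10^-12 ergs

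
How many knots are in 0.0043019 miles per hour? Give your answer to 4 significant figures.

1 mile per hour = 0.868976 kn.
So 0.0043019 × 0.868976 ≈ 0.003738 kn.

0.003738 kn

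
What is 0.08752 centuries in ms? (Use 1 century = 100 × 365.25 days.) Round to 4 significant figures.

2.762e+11 ms

1 century = 3.15576e+12 ms.
So 0.08752 × 3.15576e+12 ≈ 2.762e+11 ms.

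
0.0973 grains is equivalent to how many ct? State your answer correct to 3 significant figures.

0.0315 ct

1 grain = 0.323995 ct.
Then 0.0973 × 0.323995 ≈ 0.0315 ct.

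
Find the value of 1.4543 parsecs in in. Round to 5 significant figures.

1 pc = 1.21483 × 10^18 inches.
Thus 1.4543 × 1.21483 × 10^18 ≈ 1.7667 × 10^18 in.

1.7667 × 10^18 in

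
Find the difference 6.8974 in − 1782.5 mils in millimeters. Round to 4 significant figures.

129.9 mm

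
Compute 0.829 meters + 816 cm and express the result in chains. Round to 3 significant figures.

0.447 chain

0.829 m = 0.0412093 chain and 816 cm = 0.405631 chain.
0.0412093 + 0.405631 ≈ 0.447 chain.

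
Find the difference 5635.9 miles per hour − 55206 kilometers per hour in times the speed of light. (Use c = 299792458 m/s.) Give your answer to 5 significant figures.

5635.9 mph = 8.40406 × 10^-6 c and 55206 km/h = 5.11521 × 10^-5 c.
8.40406 × 10^-6 − 5.11521 × 10^-5 ≈ -4.2748 × 10^-5 c.

-4.2748 × 10^-5 c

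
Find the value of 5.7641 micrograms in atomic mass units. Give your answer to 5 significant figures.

3.4712e+18 atomic mass units

1 μg = 6.02214e+17 atomic mass units.
Then 5.7641 × 6.02214e+17 ≈ 3.4712e+18 u.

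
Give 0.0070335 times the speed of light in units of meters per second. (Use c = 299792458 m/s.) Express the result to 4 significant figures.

2.109 × 10^6 meters per second

1 c = 2.99792 × 10^8 m/s.
0.0070335 × 2.99792 × 10^8 ≈ 2.109 × 10^6 m/s.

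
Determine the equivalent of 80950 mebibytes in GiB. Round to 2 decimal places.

1 MiB = 0.0009765625 gibibytes.
Thus 80950 × 0.0009765625 ≈ 79.05 GiB.

79.05 GiB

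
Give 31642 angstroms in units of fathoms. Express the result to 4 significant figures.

1 angstrom = 5.46807 × 10^-11 fathom.
So 31642 × 5.46807 × 10^-11 ≈ 1.730 × 10^-6 fathom.

1.730 × 10^-6 fathoms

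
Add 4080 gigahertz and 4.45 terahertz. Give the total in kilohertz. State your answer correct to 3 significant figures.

8.53 × 10^9 kHz

4080 GHz = 4.08000 × 10^9 kHz and 4.45 THz = 4.45000 × 10^9 kHz.
4.08000 × 10^9 + 4.45000 × 10^9 ≈ 8.53 × 10^9 kHz.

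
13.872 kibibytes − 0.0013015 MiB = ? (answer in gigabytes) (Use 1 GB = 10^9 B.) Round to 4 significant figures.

13.872 KiB = 1.42049 × 10^-5 GB and 0.0013015 MiB = 1.36472 × 10^-6 GB.
1.42049 × 10^-5 − 1.36472 × 10^-6 ≈ 1.284 × 10^-5 GB.

1.284 × 10^-5 GB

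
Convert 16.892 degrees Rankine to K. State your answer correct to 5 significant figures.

9.3844 kelvins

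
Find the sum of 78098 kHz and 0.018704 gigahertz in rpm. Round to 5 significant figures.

5.8081 × 10^9 revolutions per minute

78098 kHz = 4.68588 × 10^9 rpm and 0.018704 GHz = 1.12224 × 10^9 rpm.
4.68588 × 10^9 + 1.12224 × 10^9 ≈ 5.8081 × 10^9 rpm.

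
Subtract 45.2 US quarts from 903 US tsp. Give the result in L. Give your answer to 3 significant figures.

-38.3 liters

903 US tsp = 4.45082 L and 45.2 US qt = 42.7752 L.
4.45082 − 42.7752 ≈ -38.3 L.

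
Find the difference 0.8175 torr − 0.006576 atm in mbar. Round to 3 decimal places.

-5.573 millibar

0.8175 torr = 1.08991 mbar and 0.006576 atm = 6.66313 mbar.
1.08991 − 6.66313 ≈ -5.573 mbar.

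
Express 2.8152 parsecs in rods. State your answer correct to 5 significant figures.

1 pc = 6.13552 × 10^15 rod.
Thus 2.8152 × 6.13552 × 10^15 ≈ 1.7273 × 10^16 rod.

1.7273 × 10^16 rods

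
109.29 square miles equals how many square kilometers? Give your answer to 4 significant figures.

1 mi² = 2.58999 km².
Then 109.29 × 2.58999 ≈ 283.1 km².

283.1 square kilometers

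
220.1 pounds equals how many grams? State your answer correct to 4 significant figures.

99840 grams

1 lb = 453.592 g.
Then 220.1 × 453.592 ≈ 99840 g.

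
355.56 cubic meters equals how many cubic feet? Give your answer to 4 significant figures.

12560 cubic feet

1 cubic meter = 35.3147 ft³.
Then 355.56 × 35.3147 ≈ 12560 ft³.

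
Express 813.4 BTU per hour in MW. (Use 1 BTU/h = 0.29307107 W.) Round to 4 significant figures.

0.0002384 MW

1 BTU per hour = 2.93071 × 10^-7 MW.
So 813.4 × 2.93071 × 10^-7 ≈ 0.0002384 MW.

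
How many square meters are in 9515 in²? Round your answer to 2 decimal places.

6.14 m²

1 square inch = 0.000645160 m².
Thus 9515 × 0.000645160 ≈ 6.14 m².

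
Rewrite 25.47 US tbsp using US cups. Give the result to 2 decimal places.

1.59 US cups

1 US tbsp = 0.0625000 US cups.
So 25.47 × 0.0625000 ≈ 1.59 US cup.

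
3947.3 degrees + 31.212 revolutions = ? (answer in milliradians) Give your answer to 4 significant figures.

265000 mrad

3947.3 ° = 68893.4 mrad and 31.212 rev = 196111 mrad.
68893.4 + 196111 ≈ 265000 mrad.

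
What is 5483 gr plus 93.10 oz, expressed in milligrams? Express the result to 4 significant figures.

5483 gr = 355292 mg and 93.10 oz = 2.63934 × 10^6 mg.
355292 + 2.63934 × 10^6 ≈ 2.995 × 10^6 mg.

2.995 × 10^6 mg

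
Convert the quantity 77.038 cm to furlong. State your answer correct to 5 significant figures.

0.0038295 furlongs

1 cm = 4.97097e-5 furlong.
So 77.038 × 4.97097e-5 ≈ 0.0038295 furlong.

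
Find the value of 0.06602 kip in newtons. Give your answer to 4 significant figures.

293.7 N

1 kip = 4448.22 newtons.
0.06602 × 4448.22 ≈ 293.7 N.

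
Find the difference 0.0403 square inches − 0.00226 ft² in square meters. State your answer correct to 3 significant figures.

-0.000184 m²

0.0403 in² = 2.59999 × 10^-5 m² and 0.00226 ft² = 0.000209961 m².
2.59999 × 10^-5 − 0.000209961 ≈ -0.000184 m².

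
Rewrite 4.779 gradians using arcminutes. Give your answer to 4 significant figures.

1 grad = 54.0000 arcmin.
4.779 × 54.0000 ≈ 258.1 arcmin.

258.1 arcmin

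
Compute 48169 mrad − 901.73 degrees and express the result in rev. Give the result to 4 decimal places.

48169 mrad = 7.66633 rev and 901.73 ° = 2.50481 rev.
7.66633 − 2.50481 ≈ 5.1615 rev.

5.1615 rev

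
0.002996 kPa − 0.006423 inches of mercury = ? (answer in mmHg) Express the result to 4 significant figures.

0.002996 kPa = 0.0224718 mmHg and 0.006423 inHg = 0.163144 mmHg.
0.0224718 − 0.163144 ≈ -0.1407 mmHg.

-0.1407 mmHg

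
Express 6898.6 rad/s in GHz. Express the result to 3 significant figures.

1.10 × 10^-6 GHz

1 rad/s = 1.59155 × 10^-10 GHz.
Then 6898.6 × 1.59155 × 10^-10 ≈ 1.10 × 10^-6 GHz.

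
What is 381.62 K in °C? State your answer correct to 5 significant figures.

108.47 °C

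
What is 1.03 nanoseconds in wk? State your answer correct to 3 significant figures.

1.70 × 10^-15 wk

1 nanosecond = 1.65344 × 10^-15 weeks.
Then 1.03 × 1.65344 × 10^-15 ≈ 1.70 × 10^-15 wk.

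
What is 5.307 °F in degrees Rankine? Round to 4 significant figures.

465.0 °R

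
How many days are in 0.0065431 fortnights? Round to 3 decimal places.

1 fortnight = 14.0000 d.
Thus 0.0065431 × 14.0000 ≈ 0.092 d.

0.092 d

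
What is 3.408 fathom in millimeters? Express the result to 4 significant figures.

1 fathom = 1828.80 millimeters.
3.408 × 1828.80 ≈ 6233 mm.

6233 mm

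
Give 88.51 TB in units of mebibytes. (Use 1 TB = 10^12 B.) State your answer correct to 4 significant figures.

1 TB = 953674 MiB.
Thus 88.51 × 953674 ≈ 8.441 × 10^7 MiB.

8.441 × 10^7 mebibytes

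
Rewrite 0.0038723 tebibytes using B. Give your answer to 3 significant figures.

4.26e+9 B

1 TiB = 1.09951e+12 B.
Thus 0.0038723 × 1.09951e+12 ≈ 4.26e+9 B.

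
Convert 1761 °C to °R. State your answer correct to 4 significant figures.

3661 °R

°R = (°C + 273.15) × 9/5.
Applying the formula gives 3661 °R.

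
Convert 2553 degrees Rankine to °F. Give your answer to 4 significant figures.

2093 degrees Fahrenheit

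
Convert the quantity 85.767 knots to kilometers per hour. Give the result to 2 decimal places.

158.84 km/h

1 knot = 1.85200 km/h.
85.767 × 1.85200 ≈ 158.84 km/h.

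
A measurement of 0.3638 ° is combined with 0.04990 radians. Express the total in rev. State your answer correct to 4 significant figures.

0.008952 revolutions

0.3638 ° = 0.00101056 rev and 0.04990 rad = 0.00794183 rev.
0.00101056 + 0.00794183 ≈ 0.008952 rev.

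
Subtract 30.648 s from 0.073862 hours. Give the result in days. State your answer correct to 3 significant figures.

0.00272 d

0.073862 h = 0.00307758 d and 30.648 s = 0.000354722 d.
0.00307758 − 0.000354722 ≈ 0.00272 d.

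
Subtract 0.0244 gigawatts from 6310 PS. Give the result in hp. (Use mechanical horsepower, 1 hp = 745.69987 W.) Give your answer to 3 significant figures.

6310 PS = 6223.68 hp and 0.0244 GW = 32720.9 hp.
6223.68 − 32720.9 ≈ -26500 hp.

-26500 hp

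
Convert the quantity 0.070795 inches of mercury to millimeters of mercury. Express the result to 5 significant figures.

1.7982 mmHg

1 inHg = 25.4000 mmHg.
Then 0.070795 × 25.4000 ≈ 1.7982 mmHg.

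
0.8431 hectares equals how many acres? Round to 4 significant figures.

2.083 acres

1 hectare = 2.47105 acre.
Thus 0.8431 × 2.47105 ≈ 2.083 acre.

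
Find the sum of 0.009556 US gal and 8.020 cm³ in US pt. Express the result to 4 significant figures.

0.09340 US pt

0.009556 US gal = 0.0764480 US pt and 8.020 cm³ = 0.0169493 US pt.
0.0764480 + 0.0169493 ≈ 0.09340 US pt.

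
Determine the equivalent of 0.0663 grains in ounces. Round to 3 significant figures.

1 gr = 0.00228571 ounces.
Then 0.0663 × 0.00228571 ≈ 0.000152 oz.

0.000152 ounces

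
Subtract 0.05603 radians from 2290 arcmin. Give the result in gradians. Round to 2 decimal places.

38.84 gradians

2290 arcmin = 42.4074 grad and 0.05603 rad = 3.56698 grad.
42.4074 − 3.56698 ≈ 38.84 grad.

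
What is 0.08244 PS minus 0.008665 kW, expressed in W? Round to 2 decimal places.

0.08244 PS = 60.6345 W and 0.008665 kW = 8.66500 W.
60.6345 − 8.66500 ≈ 51.97 W.

51.97 W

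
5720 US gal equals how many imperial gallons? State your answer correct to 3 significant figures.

4760 imperial gallons

1 US gal = 0.832674 imp gal.
5720 × 0.832674 ≈ 4760 imp gal.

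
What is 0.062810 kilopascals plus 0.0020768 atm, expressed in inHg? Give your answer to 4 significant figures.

0.062810 kPa = 0.0185478 inHg and 0.0020768 atm = 0.0621405 inHg.
0.0185478 + 0.0621405 ≈ 0.08069 inHg.

0.08069 inHg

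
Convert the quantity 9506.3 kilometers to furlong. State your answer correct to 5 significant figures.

47256 furlong

1 km = 4.97097 furlong.
Thus 9506.3 × 4.97097 ≈ 47256 furlong.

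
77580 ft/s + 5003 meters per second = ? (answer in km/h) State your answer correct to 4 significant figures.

77580 ft/s = 85127.0 km/h and 5003 m/s = 18010.8 km/h.
85127.0 + 18010.8 ≈ 103100 km/h.

103100 km/h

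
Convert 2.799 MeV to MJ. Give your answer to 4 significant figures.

4.484 × 10^-19 megajoules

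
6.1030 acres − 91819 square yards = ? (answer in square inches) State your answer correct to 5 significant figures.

-8.0716e+7 in²

6.1030 acre = 38281921.9 in² and 91819 yd² = 118997424 in².
38281921.9 − 118997424 ≈ -8.0716e+7 in².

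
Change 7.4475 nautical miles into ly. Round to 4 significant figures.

1.458e-12 ly

1 nmi = 1.95757e-13 light-years.
Thus 7.4475 × 1.95757e-13 ≈ 1.458e-12 ly.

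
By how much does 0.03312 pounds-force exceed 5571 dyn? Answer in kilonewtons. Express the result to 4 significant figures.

9.162 × 10^-5 kilonewtons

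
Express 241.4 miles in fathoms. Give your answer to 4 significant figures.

1 mile = 880.000 fathoms.
Then 241.4 × 880.000 ≈ 212400 fathom.

212400 fathoms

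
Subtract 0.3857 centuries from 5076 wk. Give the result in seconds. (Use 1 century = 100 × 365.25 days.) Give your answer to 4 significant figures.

5076 wk = 3.06996e+9 s and 0.3857 century = 1.21718e+9 s.
3.06996e+9 − 1.21718e+9 ≈ 1.853e+9 s.

1.853e+9 s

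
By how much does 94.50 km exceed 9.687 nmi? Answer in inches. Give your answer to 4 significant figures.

94.50 km = 3.72047e+6 in and 9.687 nmi = 706312 in.
3.72047e+6 − 706312 ≈ 3.014e+6 in.

3.014e+6 inches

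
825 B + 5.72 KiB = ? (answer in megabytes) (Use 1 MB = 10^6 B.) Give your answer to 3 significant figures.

0.00668 megabytes

825 B = 0.000825000 MB and 5.72 KiB = 0.00585728 MB.
0.000825000 + 0.00585728 ≈ 0.00668 MB.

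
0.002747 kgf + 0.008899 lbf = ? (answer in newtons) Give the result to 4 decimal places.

0.002747 kgf = 0.0269389 N and 0.008899 lbf = 0.0395847 N.
0.0269389 + 0.0395847 ≈ 0.0665 N.

0.0665 newtons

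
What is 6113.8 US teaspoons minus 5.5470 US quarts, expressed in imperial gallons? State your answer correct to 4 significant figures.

5.474 imp gal

6113.8 US tsp = 6.62865 imp gal and 5.5470 US qt = 1.15471 imp gal.
6.62865 − 1.15471 ≈ 5.474 imp gal.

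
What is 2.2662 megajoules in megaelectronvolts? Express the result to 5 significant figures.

1 megajoule = 6.24151 × 10^18 MeV.
So 2.2662 × 6.24151 × 10^18 ≈ 1.4145 × 10^19 MeV.

1.4145 × 10^19 megaelectronvolts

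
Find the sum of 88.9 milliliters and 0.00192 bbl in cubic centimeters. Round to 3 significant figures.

88.9 mL = 88.9000 cm³ and 0.00192 bbl = 305.256 cm³.
88.9000 + 305.256 ≈ 394 cm³.

394 cubic centimeters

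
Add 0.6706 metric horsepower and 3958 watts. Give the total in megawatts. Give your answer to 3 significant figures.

0.00445 MW

0.6706 PS = 0.000493225 MW and 3958 W = 0.00395800 MW.
0.000493225 + 0.00395800 ≈ 0.00445 MW.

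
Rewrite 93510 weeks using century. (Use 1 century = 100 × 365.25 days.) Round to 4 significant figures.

17.92 century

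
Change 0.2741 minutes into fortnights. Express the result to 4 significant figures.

1 min = 4.96032 × 10^-5 fortnights.
0.2741 × 4.96032 × 10^-5 ≈ 1.360 × 10^-5 fortnight.

1.360 × 10^-5 fortnight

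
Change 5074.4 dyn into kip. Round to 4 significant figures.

1 dyne = 2.24809e-9 kip.
5074.4 × 2.24809e-9 ≈ 1.141e-5 kip.

1.141e-5 kips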